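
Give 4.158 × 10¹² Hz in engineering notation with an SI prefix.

4.158 THz

= 4.158 × 10¹² Hz; 10¹² is tera.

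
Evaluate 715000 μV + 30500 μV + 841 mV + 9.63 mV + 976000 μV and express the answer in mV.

In mV:
  715000 μV = 715000 × 10^-3 mV = 715
  30500 μV = 30500 × 10^-3 mV = 30.5
  841 mV → 841
  9.63 mV → 9.63
  976000 μV = 976000 × 10^-3 mV = 976
Sum: 715 + 30.5 + 841 + 9.63 + 976 = 2572.13

2572.13 mV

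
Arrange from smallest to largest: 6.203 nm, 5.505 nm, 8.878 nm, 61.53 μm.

5.505 nm < 6.203 nm < 8.878 nm < 61.53 μm

6.203 nm = 0.000000006203 m
5.505 nm = 0.000000005505 m
8.878 nm = 0.000000008878 m
61.53 μm = 0.00006153 m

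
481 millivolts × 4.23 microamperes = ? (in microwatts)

481e-3 × 4.23e-6 = 2034.63e-9 W

2.03463 microwatts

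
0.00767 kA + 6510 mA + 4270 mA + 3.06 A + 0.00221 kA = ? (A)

23.72 A

In A:
  0.00767 kA = 0.00767 × 10³ A = 7.67
  6510 mA = 6510 × 10⁻³ A = 6.51
  4270 mA = 4270 × 10⁻³ A = 4.27
  3.06 A → 3.06
  0.00221 kA = 0.00221 × 10³ A = 2.21
Sum: 7.67 + 6.51 + 4.27 + 3.06 + 2.21 = 23.72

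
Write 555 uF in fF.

555000000000 fF

micro = 10⁻⁶, femto = 10⁻¹⁵; factor is 10⁹.
555 × 10⁹ = 555000000000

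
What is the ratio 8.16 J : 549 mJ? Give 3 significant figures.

14.9

(8.16) / (549 × 10^-3) = 0.01486 × 10^3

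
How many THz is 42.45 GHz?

0.04245 THz

giga = 10^9, tera = 10^12; factor is 10^-3.
42.45 × 10^-3 = 0.04245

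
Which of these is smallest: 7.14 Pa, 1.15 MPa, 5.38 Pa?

7.14 Pa = 7.14 Pa
1.15 MPa = 1150000 Pa
5.38 Pa = 5.38 Pa

5.38 Pa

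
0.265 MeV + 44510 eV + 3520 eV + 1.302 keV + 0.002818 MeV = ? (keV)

In keV:
  0.265 MeV = 0.265 × 10^3 keV = 265
  44510 eV = 44510 × 10^-3 keV = 44.51
  3520 eV = 3520 × 10^-3 keV = 3.52
  1.302 keV → 1.302
  0.002818 MeV = 0.002818 × 10^3 keV = 2.818
Sum: 265 + 44.51 + 3.52 + 1.302 + 2.818 = 317.15

317.15 keV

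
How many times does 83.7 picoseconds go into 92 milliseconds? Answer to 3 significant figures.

(92e-3) / (83.7e-12) = 1.099e9

1100000000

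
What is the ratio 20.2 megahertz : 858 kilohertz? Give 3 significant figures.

(20.2 × 10^6) / (858 × 10^3) = 0.02354 × 10^3

23.5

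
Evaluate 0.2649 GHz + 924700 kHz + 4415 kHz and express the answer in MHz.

In MHz:
  0.2649 GHz = 0.2649 × 10^3 MHz = 264.9
  924700 kHz = 924700 × 10^-3 MHz = 924.7
  4415 kHz = 4415 × 10^-3 MHz = 4.415
Sum: 264.9 + 924.7 + 4.415 = 1194.015

1194.015 MHz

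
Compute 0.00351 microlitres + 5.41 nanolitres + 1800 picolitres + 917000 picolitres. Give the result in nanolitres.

927.72 nanolitres

In nanolitres:
  0.00351 microlitres = 0.00351e3 nanolitres = 3.51
  5.41 nanolitres → 5.41
  1800 picolitres = 1800e-3 nanolitres = 1.8
  917000 picolitres = 917000e-3 nanolitres = 917
Sum: 3.51 + 5.41 + 1.8 + 917 = 927.72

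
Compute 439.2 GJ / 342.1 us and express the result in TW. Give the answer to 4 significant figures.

(439.2e9) / (342.1e-6) = 1.28384e15 W

1284 TW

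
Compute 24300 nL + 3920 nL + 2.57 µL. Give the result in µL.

In µL:
  24300 nL = 24300 × 10⁻³ µL = 24.3
  3920 nL = 3920 × 10⁻³ µL = 3.92
  2.57 µL → 2.57
Sum: 24.3 + 3.92 + 2.57 = 30.79

30.79 µL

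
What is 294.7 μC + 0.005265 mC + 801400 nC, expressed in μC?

In μC:
  294.7 μC → 294.7
  0.005265 mC = 0.005265e3 μC = 5.265
  801400 nC = 801400e-3 μC = 801.4
Sum: 294.7 + 5.265 + 801.4 = 1101.365

1101.365 μC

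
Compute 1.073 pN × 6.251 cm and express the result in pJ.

1.073 × 10^-12 × 6.251 × 10^-2 = 6.707323 × 10^-14 J

0.06707323 pJ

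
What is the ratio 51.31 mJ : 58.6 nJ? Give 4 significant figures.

(51.31 × 10^-3) / (58.6 × 10^-9) = 0.8756 × 10^6

875600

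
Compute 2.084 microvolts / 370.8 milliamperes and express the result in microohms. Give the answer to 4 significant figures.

5.620 microohms

(2.084 × 10^-6) / (370.8 × 10^-3) = 0.00562028 × 10^-3 Ω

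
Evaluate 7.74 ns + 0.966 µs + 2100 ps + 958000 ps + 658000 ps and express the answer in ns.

In ns:
  7.74 ns → 7.74
  0.966 µs = 0.966 × 10^3 ns = 966
  2100 ps = 2100 × 10^-3 ns = 2.1
  958000 ps = 958000 × 10^-3 ns = 958
  658000 ps = 658000 × 10^-3 ns = 658
Sum: 7.74 + 966 + 2.1 + 958 + 658 = 2591.84

2591.84 ns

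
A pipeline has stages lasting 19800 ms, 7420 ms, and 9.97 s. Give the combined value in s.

In s:
  19800 ms = 19800 × 10⁻³ s = 19.8
  7420 ms = 7420 × 10⁻³ s = 7.42
  9.97 s → 9.97
Sum: 19.8 + 7.42 + 9.97 = 37.19

37.19 s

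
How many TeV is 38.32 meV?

0.00000000000003832 TeV

milli = 10⁻³, tera = 10¹²; factor is 10⁻¹⁵.
38.32 × 10⁻¹⁵ = 0.00000000000003832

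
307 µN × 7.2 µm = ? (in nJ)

2.2104 nJ

307 × 10⁻⁶ × 7.2 × 10⁻⁶ = 2210.4 × 10⁻¹² J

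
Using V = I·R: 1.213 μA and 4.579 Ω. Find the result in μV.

1.213 × 10⁻⁶ × 4.579 = 5.554327 × 10⁻⁶ V

5.554327 μV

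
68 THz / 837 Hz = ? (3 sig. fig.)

81200000000

(68e12) / (837) = 0.08124e12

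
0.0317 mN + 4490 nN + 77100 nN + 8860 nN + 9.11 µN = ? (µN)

131.26 µN

In µN:
  0.0317 mN = 0.0317 × 10³ µN = 31.7
  4490 nN = 4490 × 10⁻³ µN = 4.49
  77100 nN = 77100 × 10⁻³ µN = 77.1
  8860 nN = 8860 × 10⁻³ µN = 8.86
  9.11 µN → 9.11
Sum: 31.7 + 4.49 + 77.1 + 8.86 + 9.11 = 131.26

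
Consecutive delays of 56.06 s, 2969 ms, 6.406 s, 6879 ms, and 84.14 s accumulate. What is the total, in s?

156.454 s

In s:
  56.06 s → 56.06
  2969 ms = 2969e-3 s = 2.969
  6.406 s → 6.406
  6879 ms = 6879e-3 s = 6.879
  84.14 s → 84.14
Sum: 56.06 + 2.969 + 6.406 + 6.879 + 84.14 = 156.454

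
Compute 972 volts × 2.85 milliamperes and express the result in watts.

972 × 2.85 × 10^-3 = 2770.2 × 10^-3 W

2.7702 watts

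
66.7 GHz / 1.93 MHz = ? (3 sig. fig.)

34600

(66.7 × 10⁹) / (1.93 × 10⁶) = 34.56 × 10³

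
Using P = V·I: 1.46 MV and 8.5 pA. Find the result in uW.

1.46 × 10^6 × 8.5 × 10^-12 = 12.41 × 10^-6 W

12.41 uW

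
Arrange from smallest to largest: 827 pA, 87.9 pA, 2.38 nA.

87.9 pA < 827 pA < 2.38 nA

827 pA = 0.000000000827 A
87.9 pA = 0.0000000000879 A
2.38 nA = 0.00000000238 A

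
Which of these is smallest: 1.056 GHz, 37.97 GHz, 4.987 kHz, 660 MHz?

4.987 kHz

1.056 GHz = 1056000000 Hz
37.97 GHz = 37970000000 Hz
4.987 kHz = 4987 Hz
660 MHz = 660000000 Hz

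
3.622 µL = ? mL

micro = 10⁻⁶, milli = 10⁻³; factor is 10⁻³.
3.622 × 10⁻³ = 0.003622

0.003622 mL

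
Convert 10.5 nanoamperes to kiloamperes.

0.0000000000105 kiloamperes

nano = 1e-9, kilo = 1e3; factor is 1e-12.
10.5 × 1e-12 = 0.0000000000105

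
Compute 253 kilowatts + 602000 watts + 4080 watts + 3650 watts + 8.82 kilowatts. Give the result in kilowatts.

871.55 kilowatts

In kilowatts:
  253 kilowatts → 253
  602000 watts = 602000 × 10^-3 kilowatts = 602
  4080 watts = 4080 × 10^-3 kilowatts = 4.08
  3650 watts = 3650 × 10^-3 kilowatts = 3.65
  8.82 kilowatts → 8.82
Sum: 253 + 602 + 4.08 + 3.65 + 8.82 = 871.55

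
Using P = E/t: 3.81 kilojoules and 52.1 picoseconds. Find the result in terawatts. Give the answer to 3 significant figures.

(3.81e3) / (52.1e-12) = 0.073129e15 W

73.1 terawatts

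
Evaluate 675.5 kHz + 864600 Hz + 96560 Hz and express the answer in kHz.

1636.66 kHz

In kHz:
  675.5 kHz → 675.5
  864600 Hz = 864600e-3 kHz = 864.6
  96560 Hz = 96560e-3 kHz = 96.56
Sum: 675.5 + 864.6 + 96.56 = 1636.66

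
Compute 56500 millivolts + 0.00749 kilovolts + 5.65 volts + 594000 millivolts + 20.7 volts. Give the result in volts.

684.34 volts

In volts:
  56500 millivolts = 56500e-3 volts = 56.5
  0.00749 kilovolts = 0.00749e3 volts = 7.49
  5.65 volts → 5.65
  594000 millivolts = 594000e-3 volts = 594
  20.7 volts → 20.7
Sum: 56.5 + 7.49 + 5.65 + 594 + 20.7 = 684.34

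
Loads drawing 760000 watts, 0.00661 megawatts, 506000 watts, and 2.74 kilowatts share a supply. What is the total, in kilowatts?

In kilowatts:
  760000 watts = 760000e-3 kilowatts = 760
  0.00661 megawatts = 0.00661e3 kilowatts = 6.61
  506000 watts = 506000e-3 kilowatts = 506
  2.74 kilowatts → 2.74
Sum: 760 + 6.61 + 506 + 2.74 = 1275.35

1275.35 kilowatts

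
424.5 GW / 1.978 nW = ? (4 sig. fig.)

(424.5 × 10^9) / (1.978 × 10^-9) = 214.61 × 10^18

214600000000000000000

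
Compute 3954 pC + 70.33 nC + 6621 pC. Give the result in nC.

80.905 nC

In nC:
  3954 pC = 3954 × 10^-3 nC = 3.954
  70.33 nC → 70.33
  6621 pC = 6621 × 10^-3 nC = 6.621
Sum: 3.954 + 70.33 + 6.621 = 80.905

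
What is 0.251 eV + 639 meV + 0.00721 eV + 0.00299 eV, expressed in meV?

In meV:
  0.251 eV = 0.251 × 10³ meV = 251
  639 meV → 639
  0.00721 eV = 0.00721 × 10³ meV = 7.21
  0.00299 eV = 0.00299 × 10³ meV = 2.99
Sum: 251 + 639 + 7.21 + 2.99 = 900.2

900.2 meV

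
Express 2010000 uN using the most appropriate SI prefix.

2.01 N

= 2.01 N; mantissa already in [1, 1000).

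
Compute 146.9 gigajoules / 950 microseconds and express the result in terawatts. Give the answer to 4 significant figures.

(146.9 × 10^9) / (950 × 10^-6) = 0.154632 × 10^15 W

154.6 terawatts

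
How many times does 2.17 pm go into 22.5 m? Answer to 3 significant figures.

(22.5) / (2.17 × 10⁻¹²) = 10.37 × 10¹²

10400000000000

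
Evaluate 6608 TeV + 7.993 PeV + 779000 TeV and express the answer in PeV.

In PeV:
  6608 TeV = 6608 × 10^-3 PeV = 6.608
  7.993 PeV → 7.993
  779000 TeV = 779000 × 10^-3 PeV = 779
Sum: 6.608 + 7.993 + 779 = 793.601

793.601 PeV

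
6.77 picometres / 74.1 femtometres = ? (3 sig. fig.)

(6.77e-12) / (74.1e-15) = 0.09136e3

91.4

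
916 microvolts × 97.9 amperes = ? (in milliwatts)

916e-6 × 97.9 = 89676.4e-6 W

89.6764 milliwatts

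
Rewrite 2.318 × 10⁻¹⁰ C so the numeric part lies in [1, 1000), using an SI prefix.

= 231.8 × 10⁻¹² C; 10⁻¹² is pico.

231.8 pC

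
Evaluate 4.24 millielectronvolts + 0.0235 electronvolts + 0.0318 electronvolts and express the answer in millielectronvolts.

In millielectronvolts:
  4.24 millielectronvolts → 4.24
  0.0235 electronvolts = 0.0235 × 10³ millielectronvolts = 23.5
  0.0318 electronvolts = 0.0318 × 10³ millielectronvolts = 31.8
Sum: 4.24 + 23.5 + 31.8 = 59.54

59.54 millielectronvolts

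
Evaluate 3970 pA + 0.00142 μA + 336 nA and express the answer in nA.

341.39 nA

In nA:
  3970 pA = 3970 × 10⁻³ nA = 3.97
  0.00142 μA = 0.00142 × 10³ nA = 1.42
  336 nA → 336
Sum: 3.97 + 1.42 + 336 = 341.39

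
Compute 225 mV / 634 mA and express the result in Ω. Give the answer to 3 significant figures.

(225 × 10⁻³) / (634 × 10⁻³) = 0.35489 Ω

0.355 Ω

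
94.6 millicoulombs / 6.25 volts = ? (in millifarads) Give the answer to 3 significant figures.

15.1 millifarads

(94.6e-3) / (6.25) = 15.136e-3 F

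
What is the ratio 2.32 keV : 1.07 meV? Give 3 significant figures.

2170000

(2.32e3) / (1.07e-3) = 2.168e6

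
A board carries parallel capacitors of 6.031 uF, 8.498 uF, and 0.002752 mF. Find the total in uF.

In uF:
  6.031 uF → 6.031
  8.498 uF → 8.498
  0.002752 mF = 0.002752 × 10^3 uF = 2.752
Sum: 6.031 + 8.498 + 2.752 = 17.281

17.281 uF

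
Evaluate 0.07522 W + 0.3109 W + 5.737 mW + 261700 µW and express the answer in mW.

653.557 mW

In mW:
  0.07522 W = 0.07522 × 10³ mW = 75.22
  0.3109 W = 0.3109 × 10³ mW = 310.9
  5.737 mW → 5.737
  261700 µW = 261700 × 10⁻³ mW = 261.7
Sum: 75.22 + 310.9 + 5.737 + 261.7 = 653.557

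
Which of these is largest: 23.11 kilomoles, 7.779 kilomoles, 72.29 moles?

23.11 kilomoles

23.11 kilomoles = 23110 moles
7.779 kilomoles = 7779 moles
72.29 moles = 72.29 moles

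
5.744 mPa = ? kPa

milli = 10^-3, kilo = 10^3; factor is 10^-6.
5.744 × 10^-6 = 0.000005744

0.000005744 kPa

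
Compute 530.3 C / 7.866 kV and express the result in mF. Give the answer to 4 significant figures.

67.42 mF

(530.3) / (7.866 × 10^3) = 67.4167 × 10^-3 F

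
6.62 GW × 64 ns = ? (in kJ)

0.42368 kJ

6.62 × 10^9 × 64 × 10^-9 = 423.68 J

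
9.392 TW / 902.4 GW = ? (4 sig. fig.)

10.41

(9.392e12) / (902.4e9) = 0.010408e3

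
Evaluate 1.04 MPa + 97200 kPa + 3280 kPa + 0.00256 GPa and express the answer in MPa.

In MPa:
  1.04 MPa → 1.04
  97200 kPa = 97200 × 10^-3 MPa = 97.2
  3280 kPa = 3280 × 10^-3 MPa = 3.28
  0.00256 GPa = 0.00256 × 10^3 MPa = 2.56
Sum: 1.04 + 97.2 + 3.28 + 2.56 = 104.08

104.08 MPa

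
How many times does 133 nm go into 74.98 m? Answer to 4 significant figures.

(74.98) / (133e-9) = 0.56376e9

563800000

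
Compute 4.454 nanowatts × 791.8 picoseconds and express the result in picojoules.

0.0000035266772 picojoules

4.454e-9 × 791.8e-12 = 3526.6772e-21 J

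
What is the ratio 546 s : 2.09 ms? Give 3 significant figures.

(546) / (2.09 × 10^-3) = 261.2 × 10^3

261000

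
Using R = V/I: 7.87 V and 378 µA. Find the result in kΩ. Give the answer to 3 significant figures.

20.8 kΩ

(7.87) / (378 × 10^-6) = 0.02082 × 10^6 Ω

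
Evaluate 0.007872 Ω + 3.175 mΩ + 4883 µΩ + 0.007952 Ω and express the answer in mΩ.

In mΩ:
  0.007872 Ω = 0.007872 × 10^3 mΩ = 7.872
  3.175 mΩ → 3.175
  4883 µΩ = 4883 × 10^-3 mΩ = 4.883
  0.007952 Ω = 0.007952 × 10^3 mΩ = 7.952
Sum: 7.872 + 3.175 + 4.883 + 7.952 = 23.882

23.882 mΩ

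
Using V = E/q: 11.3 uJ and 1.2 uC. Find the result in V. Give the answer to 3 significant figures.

9.42 V

(11.3 × 10^-6) / (1.2 × 10^-6) = 9.4167 V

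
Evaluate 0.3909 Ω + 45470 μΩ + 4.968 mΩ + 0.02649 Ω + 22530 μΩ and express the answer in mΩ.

490.358 mΩ

In mΩ:
  0.3909 Ω = 0.3909e3 mΩ = 390.9
  45470 μΩ = 45470e-3 mΩ = 45.47
  4.968 mΩ → 4.968
  0.02649 Ω = 0.02649e3 mΩ = 26.49
  22530 μΩ = 22530e-3 mΩ = 22.53
Sum: 390.9 + 45.47 + 4.968 + 26.49 + 22.53 = 490.358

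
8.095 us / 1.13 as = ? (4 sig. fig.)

7164000000000

(8.095 × 10⁻⁶) / (1.13 × 10⁻¹⁸) = 7.1637 × 10¹²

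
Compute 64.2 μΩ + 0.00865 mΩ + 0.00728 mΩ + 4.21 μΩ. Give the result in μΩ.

84.34 μΩ

In μΩ:
  64.2 μΩ → 64.2
  0.00865 mΩ = 0.00865e3 μΩ = 8.65
  0.00728 mΩ = 0.00728e3 μΩ = 7.28
  4.21 μΩ → 4.21
Sum: 64.2 + 8.65 + 7.28 + 4.21 = 84.34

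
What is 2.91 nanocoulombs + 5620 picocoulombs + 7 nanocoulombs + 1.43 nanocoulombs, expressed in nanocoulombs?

In nanocoulombs:
  2.91 nanocoulombs → 2.91
  5620 picocoulombs = 5620 × 10⁻³ nanocoulombs = 5.62
  7 nanocoulombs → 7
  1.43 nanocoulombs → 1.43
Sum: 2.91 + 5.62 + 7 + 1.43 = 16.96

16.96 nanocoulombs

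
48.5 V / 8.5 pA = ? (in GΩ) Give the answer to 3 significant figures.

(48.5) / (8.5 × 10^-12) = 5.7059 × 10^12 Ω

5710 GΩ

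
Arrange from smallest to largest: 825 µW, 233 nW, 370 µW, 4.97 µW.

825 µW = 0.000825 W
233 nW = 0.000000233 W
370 µW = 0.00037 W
4.97 µW = 0.00000497 W

233 nW < 4.97 µW < 370 µW < 825 µW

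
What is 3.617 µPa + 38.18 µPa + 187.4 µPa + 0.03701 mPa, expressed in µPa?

266.207 µPa

In µPa:
  3.617 µPa → 3.617
  38.18 µPa → 38.18
  187.4 µPa → 187.4
  0.03701 mPa = 0.03701 × 10^3 µPa = 37.01
Sum: 3.617 + 38.18 + 187.4 + 37.01 = 266.207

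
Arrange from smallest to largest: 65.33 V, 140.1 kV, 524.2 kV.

65.33 V = 65.33 V
140.1 kV = 140100 V
524.2 kV = 524200 V

65.33 V < 140.1 kV < 524.2 kV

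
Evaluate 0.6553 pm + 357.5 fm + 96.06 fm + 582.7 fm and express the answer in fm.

1691.56 fm

In fm:
  0.6553 pm = 0.6553e3 fm = 655.3
  357.5 fm → 357.5
  96.06 fm → 96.06
  582.7 fm → 582.7
Sum: 655.3 + 357.5 + 96.06 + 582.7 = 1691.56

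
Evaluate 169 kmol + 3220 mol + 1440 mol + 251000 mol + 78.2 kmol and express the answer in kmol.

In kmol:
  169 kmol → 169
  3220 mol = 3220 × 10^-3 kmol = 3.22
  1440 mol = 1440 × 10^-3 kmol = 1.44
  251000 mol = 251000 × 10^-3 kmol = 251
  78.2 kmol → 78.2
Sum: 169 + 3.22 + 1.44 + 251 + 78.2 = 502.86

502.86 kmol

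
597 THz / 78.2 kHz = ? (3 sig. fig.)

(597e12) / (78.2e3) = 7.634e9

7630000000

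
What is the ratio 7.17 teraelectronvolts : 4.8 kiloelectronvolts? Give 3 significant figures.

1490000000

(7.17 × 10¹²) / (4.8 × 10³) = 1.494 × 10⁹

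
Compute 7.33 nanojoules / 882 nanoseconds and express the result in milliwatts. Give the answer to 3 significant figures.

(7.33 × 10⁻⁹) / (882 × 10⁻⁹) = 0.0083107 W

8.31 milliwatts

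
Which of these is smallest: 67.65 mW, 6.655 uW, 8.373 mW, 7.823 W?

67.65 mW = 0.06765 W
6.655 uW = 0.000006655 W
8.373 mW = 0.008373 W
7.823 W = 7.823 W

6.655 uW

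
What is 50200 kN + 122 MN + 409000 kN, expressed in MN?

581.2 MN

In MN:
  50200 kN = 50200e-3 MN = 50.2
  122 MN → 122
  409000 kN = 409000e-3 MN = 409
Sum: 50.2 + 122 + 409 = 581.2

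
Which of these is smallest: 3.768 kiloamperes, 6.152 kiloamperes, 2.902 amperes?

2.902 amperes

3.768 kiloamperes = 3768 amperes
6.152 kiloamperes = 6152 amperes
2.902 amperes = 2.902 amperes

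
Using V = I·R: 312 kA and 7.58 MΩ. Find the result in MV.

2364960 MV

312 × 10^3 × 7.58 × 10^6 = 2364.96 × 10^9 V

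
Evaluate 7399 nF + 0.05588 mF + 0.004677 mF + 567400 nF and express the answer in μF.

In μF:
  7399 nF = 7399 × 10^-3 μF = 7.399
  0.05588 mF = 0.05588 × 10^3 μF = 55.88
  0.004677 mF = 0.004677 × 10^3 μF = 4.677
  567400 nF = 567400 × 10^-3 μF = 567.4
Sum: 7.399 + 55.88 + 4.677 + 567.4 = 635.356

635.356 μF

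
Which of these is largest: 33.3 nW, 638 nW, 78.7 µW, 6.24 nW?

78.7 µW

33.3 nW = 0.0000000333 W
638 nW = 0.000000638 W
78.7 µW = 0.0000787 W
6.24 nW = 0.00000000624 W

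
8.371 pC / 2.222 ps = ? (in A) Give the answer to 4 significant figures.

(8.371e-12) / (2.222e-12) = 3.76733 A

3.767 A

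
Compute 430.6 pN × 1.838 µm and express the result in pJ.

0.0007914428 pJ

430.6e-12 × 1.838e-6 = 791.4428e-18 J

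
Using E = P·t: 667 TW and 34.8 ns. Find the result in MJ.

23.2116 MJ

667e12 × 34.8e-9 = 23211.6e3 J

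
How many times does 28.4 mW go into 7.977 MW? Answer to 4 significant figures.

280900000

(7.977 × 10⁶) / (28.4 × 10⁻³) = 0.28088 × 10⁹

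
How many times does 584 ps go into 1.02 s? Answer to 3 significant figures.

1750000000

(1.02) / (584e-12) = 0.001747e12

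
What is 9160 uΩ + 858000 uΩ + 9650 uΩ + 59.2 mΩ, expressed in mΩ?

936.01 mΩ

In mΩ:
  9160 uΩ = 9160 × 10⁻³ mΩ = 9.16
  858000 uΩ = 858000 × 10⁻³ mΩ = 858
  9650 uΩ = 9650 × 10⁻³ mΩ = 9.65
  59.2 mΩ → 59.2
Sum: 9.16 + 858 + 9.65 + 59.2 = 936.01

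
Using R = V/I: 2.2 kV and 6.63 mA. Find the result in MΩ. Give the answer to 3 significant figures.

(2.2e3) / (6.63e-3) = 0.33183e6 Ω

0.332 MΩ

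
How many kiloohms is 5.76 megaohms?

mega = 10^6, kilo = 10^3; factor is 10^3.
5.76 × 10^3 = 5760

5760 kiloohms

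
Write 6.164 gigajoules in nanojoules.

giga = 10^9, nano = 10^-9; factor is 10^18.
6.164 × 10^18 = 6164000000000000000

6164000000000000000 nanojoules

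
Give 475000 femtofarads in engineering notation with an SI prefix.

= 475 × 10⁻¹² farads; 10⁻¹² is pico.

475 picofarads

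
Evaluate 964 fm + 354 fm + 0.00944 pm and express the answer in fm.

1327.44 fm

In fm:
  964 fm → 964
  354 fm → 354
  0.00944 pm = 0.00944e3 fm = 9.44
Sum: 964 + 354 + 9.44 = 1327.44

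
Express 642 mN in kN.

milli = 10^-3, kilo = 10^3; factor is 10^-6.
642 × 10^-6 = 0.000642

0.000642 kN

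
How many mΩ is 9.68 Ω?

(no prefix) = 1e0, milli = 1e-3; factor is 1e3.
9.68 × 1e3 = 9680

9680 mΩ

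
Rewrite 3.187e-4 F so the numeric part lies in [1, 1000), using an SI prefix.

318.7 uF

= 318.7e-6 F; 1e-6 is micro.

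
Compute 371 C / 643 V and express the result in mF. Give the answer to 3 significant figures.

577 mF

(371) / (643) = 0.57698 F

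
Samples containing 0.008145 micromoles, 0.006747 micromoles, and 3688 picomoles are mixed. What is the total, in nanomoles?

18.58 nanomoles

In nanomoles:
  0.008145 micromoles = 0.008145 × 10^3 nanomoles = 8.145
  0.006747 micromoles = 0.006747 × 10^3 nanomoles = 6.747
  3688 picomoles = 3688 × 10^-3 nanomoles = 3.688
Sum: 8.145 + 6.747 + 3.688 = 18.58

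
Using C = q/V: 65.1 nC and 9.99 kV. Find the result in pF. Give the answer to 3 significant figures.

6.52 pF

(65.1e-9) / (9.99e3) = 6.5165e-12 F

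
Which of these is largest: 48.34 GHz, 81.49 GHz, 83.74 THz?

83.74 THz

48.34 GHz = 48340000000 Hz
81.49 GHz = 81490000000 Hz
83.74 THz = 83740000000000 Hz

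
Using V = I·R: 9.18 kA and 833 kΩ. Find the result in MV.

7646.94 MV

9.18 × 10^3 × 833 × 10^3 = 7646.94 × 10^6 V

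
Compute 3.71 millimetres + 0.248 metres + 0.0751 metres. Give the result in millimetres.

326.81 millimetres

In millimetres:
  3.71 millimetres → 3.71
  0.248 metres = 0.248 × 10³ millimetres = 248
  0.0751 metres = 0.0751 × 10³ millimetres = 75.1
Sum: 3.71 + 248 + 75.1 = 326.81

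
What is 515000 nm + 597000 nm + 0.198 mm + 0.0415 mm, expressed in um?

In um:
  515000 nm = 515000 × 10^-3 um = 515
  597000 nm = 597000 × 10^-3 um = 597
  0.198 mm = 0.198 × 10^3 um = 198
  0.0415 mm = 0.0415 × 10^3 um = 41.5
Sum: 515 + 597 + 198 + 41.5 = 1351.5

1351.5 um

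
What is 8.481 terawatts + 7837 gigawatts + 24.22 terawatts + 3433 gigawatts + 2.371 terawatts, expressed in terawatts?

46.342 terawatts

In terawatts:
  8.481 terawatts → 8.481
  7837 gigawatts = 7837 × 10^-3 terawatts = 7.837
  24.22 terawatts → 24.22
  3433 gigawatts = 3433 × 10^-3 terawatts = 3.433
  2.371 terawatts → 2.371
Sum: 8.481 + 7.837 + 24.22 + 3.433 + 2.371 = 46.342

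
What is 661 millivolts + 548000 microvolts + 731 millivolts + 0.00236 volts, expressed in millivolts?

In millivolts:
  661 millivolts → 661
  548000 microvolts = 548000 × 10⁻³ millivolts = 548
  731 millivolts → 731
  0.00236 volts = 0.00236 × 10³ millivolts = 2.36
Sum: 661 + 548 + 731 + 2.36 = 1942.36

1942.36 millivolts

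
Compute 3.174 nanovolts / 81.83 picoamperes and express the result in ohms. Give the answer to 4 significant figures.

(3.174 × 10^-9) / (81.83 × 10^-12) = 0.0387877 × 10^3 Ω

38.79 ohms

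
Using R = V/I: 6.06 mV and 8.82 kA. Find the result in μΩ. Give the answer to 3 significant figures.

0.687 μΩ

(6.06 × 10⁻³) / (8.82 × 10³) = 0.68707 × 10⁻⁶ Ω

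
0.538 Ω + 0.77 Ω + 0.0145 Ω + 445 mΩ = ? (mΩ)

In mΩ:
  0.538 Ω = 0.538e3 mΩ = 538
  0.77 Ω = 0.77e3 mΩ = 770
  0.0145 Ω = 0.0145e3 mΩ = 14.5
  445 mΩ → 445
Sum: 538 + 770 + 14.5 + 445 = 1767.5

1767.5 mΩ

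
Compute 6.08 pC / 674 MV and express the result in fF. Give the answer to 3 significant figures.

(6.08 × 10⁻¹²) / (674 × 10⁶) = 0.0090208 × 10⁻¹⁸ F

0.00000902 fF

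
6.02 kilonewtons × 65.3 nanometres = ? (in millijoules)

6.02 × 10^3 × 65.3 × 10^-9 = 393.106 × 10^-6 J

0.393106 millijoules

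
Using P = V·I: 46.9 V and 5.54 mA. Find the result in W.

0.259826 W

46.9 × 5.54 × 10^-3 = 259.826 × 10^-3 W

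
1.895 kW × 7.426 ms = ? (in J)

1.895e3 × 7.426e-3 = 14.07227 J

14.07227 J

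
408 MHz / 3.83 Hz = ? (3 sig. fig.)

107000000

(408 × 10^6) / (3.83) = 106.5 × 10^6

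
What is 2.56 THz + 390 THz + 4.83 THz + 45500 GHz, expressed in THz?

442.89 THz

In THz:
  2.56 THz → 2.56
  390 THz → 390
  4.83 THz → 4.83
  45500 GHz = 45500e-3 THz = 45.5
Sum: 2.56 + 390 + 4.83 + 45.5 = 442.89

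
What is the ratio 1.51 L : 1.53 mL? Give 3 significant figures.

(1.51) / (1.53 × 10⁻³) = 0.9869 × 10³

987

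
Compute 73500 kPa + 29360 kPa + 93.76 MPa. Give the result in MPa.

In MPa:
  73500 kPa = 73500 × 10^-3 MPa = 73.5
  29360 kPa = 29360 × 10^-3 MPa = 29.36
  93.76 MPa → 93.76
Sum: 73.5 + 29.36 + 93.76 = 196.62

196.62 MPa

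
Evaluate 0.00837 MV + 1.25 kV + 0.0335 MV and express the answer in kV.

43.12 kV

In kV:
  0.00837 MV = 0.00837 × 10³ kV = 8.37
  1.25 kV → 1.25
  0.0335 MV = 0.0335 × 10³ kV = 33.5
Sum: 8.37 + 1.25 + 33.5 = 43.12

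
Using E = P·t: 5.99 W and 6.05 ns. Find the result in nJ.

36.2395 nJ

5.99 × 6.05e-9 = 36.2395e-9 J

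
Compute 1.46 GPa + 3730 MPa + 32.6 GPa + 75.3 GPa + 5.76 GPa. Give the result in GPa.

In GPa:
  1.46 GPa → 1.46
  3730 MPa = 3730e-3 GPa = 3.73
  32.6 GPa → 32.6
  75.3 GPa → 75.3
  5.76 GPa → 5.76
Sum: 1.46 + 3.73 + 32.6 + 75.3 + 5.76 = 118.85

118.85 GPa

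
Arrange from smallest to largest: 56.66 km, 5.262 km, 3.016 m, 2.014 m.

2.014 m < 3.016 m < 5.262 km < 56.66 km

56.66 km = 56660 m
5.262 km = 5262 m
3.016 m = 3.016 m
2.014 m = 2.014 m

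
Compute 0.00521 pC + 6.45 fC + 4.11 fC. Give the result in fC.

15.77 fC

In fC:
  0.00521 pC = 0.00521e3 fC = 5.21
  6.45 fC → 6.45
  4.11 fC → 4.11
Sum: 5.21 + 6.45 + 4.11 = 15.77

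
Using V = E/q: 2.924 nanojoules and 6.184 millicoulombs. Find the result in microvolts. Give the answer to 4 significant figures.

(2.924 × 10^-9) / (6.184 × 10^-3) = 0.472833 × 10^-6 V

0.4728 microvolts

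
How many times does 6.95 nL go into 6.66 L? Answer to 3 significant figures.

958000000

(6.66) / (6.95 × 10⁻⁹) = 0.9583 × 10⁹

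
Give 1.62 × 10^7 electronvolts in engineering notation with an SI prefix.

16.2 megaelectronvolts

= 16.2 × 10^6 electronvolts; 10^6 is mega.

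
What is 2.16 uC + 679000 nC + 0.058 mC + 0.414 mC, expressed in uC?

In uC:
  2.16 uC → 2.16
  679000 nC = 679000e-3 uC = 679
  0.058 mC = 0.058e3 uC = 58
  0.414 mC = 0.414e3 uC = 414
Sum: 2.16 + 679 + 58 + 414 = 1153.16

1153.16 uC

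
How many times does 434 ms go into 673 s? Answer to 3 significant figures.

(673) / (434 × 10^-3) = 1.551 × 10^3

1550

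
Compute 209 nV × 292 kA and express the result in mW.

61.028 mW

209 × 10^-9 × 292 × 10^3 = 61028 × 10^-6 W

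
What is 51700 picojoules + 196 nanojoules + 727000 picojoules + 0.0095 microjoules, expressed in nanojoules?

984.2 nanojoules

In nanojoules:
  51700 picojoules = 51700e-3 nanojoules = 51.7
  196 nanojoules → 196
  727000 picojoules = 727000e-3 nanojoules = 727
  0.0095 microjoules = 0.0095e3 nanojoules = 9.5
Sum: 51.7 + 196 + 727 + 9.5 = 984.2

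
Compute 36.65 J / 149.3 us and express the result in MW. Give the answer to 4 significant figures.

(36.65) / (149.3e-6) = 0.245479e6 W

0.2455 MW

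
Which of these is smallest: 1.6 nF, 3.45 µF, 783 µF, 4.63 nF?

1.6 nF = 0.0000000016 F
3.45 µF = 0.00000345 F
783 µF = 0.000783 F
4.63 nF = 0.00000000463 F

1.6 nF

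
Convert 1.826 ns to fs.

nano = 10⁻⁹, femto = 10⁻¹⁵; factor is 10⁶.
1.826 × 10⁶ = 1826000

1826000 fs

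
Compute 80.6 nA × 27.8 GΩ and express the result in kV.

80.6 × 10⁻⁹ × 27.8 × 10⁹ = 2240.68 V

2.24068 kV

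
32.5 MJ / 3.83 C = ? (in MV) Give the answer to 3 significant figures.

(32.5 × 10^6) / (3.83) = 8.4856 × 10^6 V

8.49 MV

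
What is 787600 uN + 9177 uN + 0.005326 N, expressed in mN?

In mN:
  787600 uN = 787600e-3 mN = 787.6
  9177 uN = 9177e-3 mN = 9.177
  0.005326 N = 0.005326e3 mN = 5.326
Sum: 787.6 + 9.177 + 5.326 = 802.103

802.103 mN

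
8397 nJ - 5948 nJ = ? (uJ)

2.449 uJ

In uJ:
  8397 nJ = 8397 × 10⁻³ uJ = 8.397
  5948 nJ = 5948 × 10⁻³ uJ = 5.948
Difference: 8.397 - 5.948 = 2.449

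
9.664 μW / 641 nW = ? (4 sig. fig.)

(9.664e-6) / (641e-9) = 0.015076e3

15.08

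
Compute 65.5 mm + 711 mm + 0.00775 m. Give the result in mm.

784.25 mm

In mm:
  65.5 mm → 65.5
  711 mm → 711
  0.00775 m = 0.00775 × 10^3 mm = 7.75
Sum: 65.5 + 711 + 7.75 = 784.25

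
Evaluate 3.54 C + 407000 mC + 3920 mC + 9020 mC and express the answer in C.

In C:
  3.54 C → 3.54
  407000 mC = 407000e-3 C = 407
  3920 mC = 3920e-3 C = 3.92
  9020 mC = 9020e-3 C = 9.02
Sum: 3.54 + 407 + 3.92 + 9.02 = 423.48

423.48 C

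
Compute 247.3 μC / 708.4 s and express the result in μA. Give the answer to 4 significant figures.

0.3491 μA

(247.3 × 10^-6) / (708.4) = 0.349097 × 10^-6 A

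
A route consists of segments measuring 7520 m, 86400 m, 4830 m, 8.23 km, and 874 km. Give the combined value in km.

In km:
  7520 m = 7520 × 10⁻³ km = 7.52
  86400 m = 86400 × 10⁻³ km = 86.4
  4830 m = 4830 × 10⁻³ km = 4.83
  8.23 km → 8.23
  874 km → 874
Sum: 7.52 + 86.4 + 4.83 + 8.23 + 874 = 980.98

980.98 km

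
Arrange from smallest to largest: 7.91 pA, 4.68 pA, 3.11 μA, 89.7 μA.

7.91 pA = 0.00000000000791 A
4.68 pA = 0.00000000000468 A
3.11 μA = 0.00000311 A
89.7 μA = 0.0000897 A

4.68 pA < 7.91 pA < 3.11 μA < 89.7 μA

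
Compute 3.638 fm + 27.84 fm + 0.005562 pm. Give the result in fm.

In fm:
  3.638 fm → 3.638
  27.84 fm → 27.84
  0.005562 pm = 0.005562 × 10^3 fm = 5.562
Sum: 3.638 + 27.84 + 5.562 = 37.04

37.04 fm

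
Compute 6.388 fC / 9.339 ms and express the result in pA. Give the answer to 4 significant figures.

0.6840 pA

(6.388 × 10^-15) / (9.339 × 10^-3) = 0.684013 × 10^-12 A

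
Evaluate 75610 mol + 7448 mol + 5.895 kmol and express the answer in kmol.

In kmol:
  75610 mol = 75610e-3 kmol = 75.61
  7448 mol = 7448e-3 kmol = 7.448
  5.895 kmol → 5.895
Sum: 75.61 + 7.448 + 5.895 = 88.953

88.953 kmol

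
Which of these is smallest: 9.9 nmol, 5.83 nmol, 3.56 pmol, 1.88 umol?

3.56 pmol

9.9 nmol = 0.0000000099 mol
5.83 nmol = 0.00000000583 mol
3.56 pmol = 0.00000000000356 mol
1.88 umol = 0.00000188 mol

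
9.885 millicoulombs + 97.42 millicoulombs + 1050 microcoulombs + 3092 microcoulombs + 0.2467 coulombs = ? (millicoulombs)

358.147 millicoulombs

In millicoulombs:
  9.885 millicoulombs → 9.885
  97.42 millicoulombs → 97.42
  1050 microcoulombs = 1050e-3 millicoulombs = 1.05
  3092 microcoulombs = 3092e-3 millicoulombs = 3.092
  0.2467 coulombs = 0.2467e3 millicoulombs = 246.7
Sum: 9.885 + 97.42 + 1.05 + 3.092 + 246.7 = 358.147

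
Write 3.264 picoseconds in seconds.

0.000000000003264 seconds

pico = 1e-12, (no prefix) = 1e0; factor is 1e-12.
3.264 × 1e-12 = 0.000000000003264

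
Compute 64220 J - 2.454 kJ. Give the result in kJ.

In kJ:
  64220 J = 64220e-3 kJ = 64.22
  2.454 kJ → 2.454
Difference: 64.22 - 2.454 = 61.766

61.766 kJ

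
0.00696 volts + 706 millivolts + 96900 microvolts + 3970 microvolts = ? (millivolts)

813.83 millivolts

In millivolts:
  0.00696 volts = 0.00696 × 10^3 millivolts = 6.96
  706 millivolts → 706
  96900 microvolts = 96900 × 10^-3 millivolts = 96.9
  3970 microvolts = 3970 × 10^-3 millivolts = 3.97
Sum: 6.96 + 706 + 96.9 + 3.97 = 813.83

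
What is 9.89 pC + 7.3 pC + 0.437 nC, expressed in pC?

454.19 pC

In pC:
  9.89 pC → 9.89
  7.3 pC → 7.3
  0.437 nC = 0.437 × 10³ pC = 437
Sum: 9.89 + 7.3 + 437 = 454.19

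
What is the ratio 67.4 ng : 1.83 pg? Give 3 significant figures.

36800

(67.4e-9) / (1.83e-12) = 36.83e3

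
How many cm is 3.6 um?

micro = 10^-6, centi = 10^-2; factor is 10^-4.
3.6 × 10^-4 = 0.00036

0.00036 cm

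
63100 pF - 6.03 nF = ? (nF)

In nF:
  63100 pF = 63100 × 10⁻³ nF = 63.1
  6.03 nF → 6.03
Difference: 63.1 - 6.03 = 57.07

57.07 nF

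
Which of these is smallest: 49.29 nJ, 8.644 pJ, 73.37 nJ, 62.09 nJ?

8.644 pJ

49.29 nJ = 0.00000004929 J
8.644 pJ = 0.000000000008644 J
73.37 nJ = 0.00000007337 J
62.09 nJ = 0.00000006209 J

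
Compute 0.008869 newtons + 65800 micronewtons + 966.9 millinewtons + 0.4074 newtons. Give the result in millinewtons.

1448.969 millinewtons

In millinewtons:
  0.008869 newtons = 0.008869 × 10^3 millinewtons = 8.869
  65800 micronewtons = 65800 × 10^-3 millinewtons = 65.8
  966.9 millinewtons → 966.9
  0.4074 newtons = 0.4074 × 10^3 millinewtons = 407.4
Sum: 8.869 + 65.8 + 966.9 + 407.4 = 1448.969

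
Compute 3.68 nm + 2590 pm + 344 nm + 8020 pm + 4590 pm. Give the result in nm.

In nm:
  3.68 nm → 3.68
  2590 pm = 2590e-3 nm = 2.59
  344 nm → 344
  8020 pm = 8020e-3 nm = 8.02
  4590 pm = 4590e-3 nm = 4.59
Sum: 3.68 + 2.59 + 344 + 8.02 + 4.59 = 362.88

362.88 nm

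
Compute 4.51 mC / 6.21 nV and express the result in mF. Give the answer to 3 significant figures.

(4.51 × 10⁻³) / (6.21 × 10⁻⁹) = 0.72625 × 10⁶ F

726000000 mF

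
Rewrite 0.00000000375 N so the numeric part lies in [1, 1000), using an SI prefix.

= 3.75 × 10^-9 N; 10^-9 is nano.

3.75 nN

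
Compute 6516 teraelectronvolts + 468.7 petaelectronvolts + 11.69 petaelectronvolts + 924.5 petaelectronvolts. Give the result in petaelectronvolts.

In petaelectronvolts:
  6516 teraelectronvolts = 6516 × 10^-3 petaelectronvolts = 6.516
  468.7 petaelectronvolts → 468.7
  11.69 petaelectronvolts → 11.69
  924.5 petaelectronvolts → 924.5
Sum: 6.516 + 468.7 + 11.69 + 924.5 = 1411.406

1411.406 petaelectronvolts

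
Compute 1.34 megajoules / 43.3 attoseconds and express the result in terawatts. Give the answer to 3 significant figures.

30900000000 terawatts

(1.34 × 10⁶) / (43.3 × 10⁻¹⁸) = 0.030947 × 10²⁴ W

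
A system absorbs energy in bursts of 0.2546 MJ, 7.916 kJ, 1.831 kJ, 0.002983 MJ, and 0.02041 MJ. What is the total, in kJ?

In kJ:
  0.2546 MJ = 0.2546 × 10³ kJ = 254.6
  7.916 kJ → 7.916
  1.831 kJ → 1.831
  0.002983 MJ = 0.002983 × 10³ kJ = 2.983
  0.02041 MJ = 0.02041 × 10³ kJ = 20.41
Sum: 254.6 + 7.916 + 1.831 + 2.983 + 20.41 = 287.74

287.74 kJ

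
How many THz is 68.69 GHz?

0.06869 THz

giga = 10⁹, tera = 10¹²; factor is 10⁻³.
68.69 × 10⁻³ = 0.06869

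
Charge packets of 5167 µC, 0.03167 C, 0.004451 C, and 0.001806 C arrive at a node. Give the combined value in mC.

In mC:
  5167 µC = 5167 × 10^-3 mC = 5.167
  0.03167 C = 0.03167 × 10^3 mC = 31.67
  0.004451 C = 0.004451 × 10^3 mC = 4.451
  0.001806 C = 0.001806 × 10^3 mC = 1.806
Sum: 5.167 + 31.67 + 4.451 + 1.806 = 43.094

43.094 mC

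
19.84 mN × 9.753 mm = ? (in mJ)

0.19349952 mJ

19.84 × 10^-3 × 9.753 × 10^-3 = 193.49952 × 10^-6 J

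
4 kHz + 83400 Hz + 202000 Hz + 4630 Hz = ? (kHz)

In kHz:
  4 kHz → 4
  83400 Hz = 83400 × 10⁻³ kHz = 83.4
  202000 Hz = 202000 × 10⁻³ kHz = 202
  4630 Hz = 4630 × 10⁻³ kHz = 4.63
Sum: 4 + 83.4 + 202 + 4.63 = 294.03

294.03 kHz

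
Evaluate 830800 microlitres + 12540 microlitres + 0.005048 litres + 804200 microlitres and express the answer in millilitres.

In millilitres:
  830800 microlitres = 830800e-3 millilitres = 830.8
  12540 microlitres = 12540e-3 millilitres = 12.54
  0.005048 litres = 0.005048e3 millilitres = 5.048
  804200 microlitres = 804200e-3 millilitres = 804.2
Sum: 830.8 + 12.54 + 5.048 + 804.2 = 1652.588

1652.588 millilitres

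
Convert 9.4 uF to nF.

micro = 1e-6, nano = 1e-9; factor is 1e3.
9.4 × 1e3 = 9400

9400 nF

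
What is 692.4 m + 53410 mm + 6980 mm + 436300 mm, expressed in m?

1189.09 m

In m:
  692.4 m → 692.4
  53410 mm = 53410 × 10⁻³ m = 53.41
  6980 mm = 6980 × 10⁻³ m = 6.98
  436300 mm = 436300 × 10⁻³ m = 436.3
Sum: 692.4 + 53.41 + 6.98 + 436.3 = 1189.09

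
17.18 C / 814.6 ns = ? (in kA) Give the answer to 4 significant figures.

(17.18) / (814.6 × 10⁻⁹) = 0.0210901 × 10⁹ A

21090 kA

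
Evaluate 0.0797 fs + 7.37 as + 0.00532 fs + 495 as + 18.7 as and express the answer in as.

606.09 as

In as:
  0.0797 fs = 0.0797 × 10³ as = 79.7
  7.37 as → 7.37
  0.00532 fs = 0.00532 × 10³ as = 5.32
  495 as → 495
  18.7 as → 18.7
Sum: 79.7 + 7.37 + 5.32 + 495 + 18.7 = 606.09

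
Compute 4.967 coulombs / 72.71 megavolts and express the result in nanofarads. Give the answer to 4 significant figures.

68.31 nanofarads

(4.967) / (72.71e6) = 0.0683125e-6 F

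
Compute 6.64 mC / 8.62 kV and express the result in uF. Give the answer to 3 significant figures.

0.770 uF

(6.64 × 10⁻³) / (8.62 × 10³) = 0.7703 × 10⁻⁶ F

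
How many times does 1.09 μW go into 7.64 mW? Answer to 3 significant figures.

(7.64 × 10^-3) / (1.09 × 10^-6) = 7.009 × 10^3

7010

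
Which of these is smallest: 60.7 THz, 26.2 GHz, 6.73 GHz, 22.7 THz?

6.73 GHz

60.7 THz = 60700000000000 Hz
26.2 GHz = 26200000000 Hz
6.73 GHz = 6730000000 Hz
22.7 THz = 22700000000000 Hz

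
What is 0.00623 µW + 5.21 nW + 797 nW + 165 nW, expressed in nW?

973.44 nW

In nW:
  0.00623 µW = 0.00623e3 nW = 6.23
  5.21 nW → 5.21
  797 nW → 797
  165 nW → 165
Sum: 6.23 + 5.21 + 797 + 165 = 973.44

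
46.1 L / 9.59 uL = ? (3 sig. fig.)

4810000

(46.1) / (9.59 × 10^-6) = 4.807 × 10^6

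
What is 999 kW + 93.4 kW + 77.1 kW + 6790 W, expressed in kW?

1176.29 kW

In kW:
  999 kW → 999
  93.4 kW → 93.4
  77.1 kW → 77.1
  6790 W = 6790e-3 kW = 6.79
Sum: 999 + 93.4 + 77.1 + 6.79 = 1176.29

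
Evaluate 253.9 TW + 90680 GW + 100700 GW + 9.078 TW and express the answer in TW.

In TW:
  253.9 TW → 253.9
  90680 GW = 90680 × 10^-3 TW = 90.68
  100700 GW = 100700 × 10^-3 TW = 100.7
  9.078 TW → 9.078
Sum: 253.9 + 90.68 + 100.7 + 9.078 = 454.358

454.358 TW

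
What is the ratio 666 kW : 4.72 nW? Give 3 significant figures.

(666 × 10³) / (4.72 × 10⁻⁹) = 141.1 × 10¹²

141000000000000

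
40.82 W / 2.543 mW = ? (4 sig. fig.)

(40.82) / (2.543 × 10⁻³) = 16.052 × 10³

16050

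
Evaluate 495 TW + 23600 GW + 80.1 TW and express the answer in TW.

In TW:
  495 TW → 495
  23600 GW = 23600e-3 TW = 23.6
  80.1 TW → 80.1
Sum: 495 + 23.6 + 80.1 = 598.7

598.7 TW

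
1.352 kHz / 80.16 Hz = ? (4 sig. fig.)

16.87

(1.352e3) / (80.16) = 0.016866e3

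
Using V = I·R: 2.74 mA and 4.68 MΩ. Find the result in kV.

12.8232 kV

2.74 × 10⁻³ × 4.68 × 10⁶ = 12.8232 × 10³ V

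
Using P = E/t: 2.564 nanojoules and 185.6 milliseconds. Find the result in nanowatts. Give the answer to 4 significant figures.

(2.564e-9) / (185.6e-3) = 0.0138147e-6 W

13.81 nanowatts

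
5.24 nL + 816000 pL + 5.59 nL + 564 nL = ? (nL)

1390.83 nL

In nL:
  5.24 nL → 5.24
  816000 pL = 816000 × 10⁻³ nL = 816
  5.59 nL → 5.59
  564 nL → 564
Sum: 5.24 + 816 + 5.59 + 564 = 1390.83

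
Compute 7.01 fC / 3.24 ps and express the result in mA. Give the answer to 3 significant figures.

2.16 mA

(7.01 × 10^-15) / (3.24 × 10^-12) = 2.1636 × 10^-3 A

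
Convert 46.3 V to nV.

(no prefix) = 10⁰, nano = 10⁻⁹; factor is 10⁹.
46.3 × 10⁹ = 46300000000

46300000000 nV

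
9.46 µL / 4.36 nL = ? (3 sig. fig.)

(9.46 × 10⁻⁶) / (4.36 × 10⁻⁹) = 2.17 × 10³

2170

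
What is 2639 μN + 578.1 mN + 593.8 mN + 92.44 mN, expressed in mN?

In mN:
  2639 μN = 2639 × 10⁻³ mN = 2.639
  578.1 mN → 578.1
  593.8 mN → 593.8
  92.44 mN → 92.44
Sum: 2.639 + 578.1 + 593.8 + 92.44 = 1266.979

1266.979 mN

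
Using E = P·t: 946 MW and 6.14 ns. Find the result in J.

946 × 10⁶ × 6.14 × 10⁻⁹ = 5808.44 × 10⁻³ J

5.80844 J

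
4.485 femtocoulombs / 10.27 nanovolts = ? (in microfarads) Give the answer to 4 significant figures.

0.4367 microfarads

(4.485 × 10^-15) / (10.27 × 10^-9) = 0.436709 × 10^-6 F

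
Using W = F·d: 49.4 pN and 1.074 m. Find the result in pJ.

49.4 × 10^-12 × 1.074 = 53.0556 × 10^-12 J

53.0556 pJ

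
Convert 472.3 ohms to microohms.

472300000 microohms

(no prefix) = 10^0, micro = 10^-6; factor is 10^6.
472.3 × 10^6 = 472300000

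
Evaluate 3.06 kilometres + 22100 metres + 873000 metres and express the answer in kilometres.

898.16 kilometres

In kilometres:
  3.06 kilometres → 3.06
  22100 metres = 22100 × 10⁻³ kilometres = 22.1
  873000 metres = 873000 × 10⁻³ kilometres = 873
Sum: 3.06 + 22.1 + 873 = 898.16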